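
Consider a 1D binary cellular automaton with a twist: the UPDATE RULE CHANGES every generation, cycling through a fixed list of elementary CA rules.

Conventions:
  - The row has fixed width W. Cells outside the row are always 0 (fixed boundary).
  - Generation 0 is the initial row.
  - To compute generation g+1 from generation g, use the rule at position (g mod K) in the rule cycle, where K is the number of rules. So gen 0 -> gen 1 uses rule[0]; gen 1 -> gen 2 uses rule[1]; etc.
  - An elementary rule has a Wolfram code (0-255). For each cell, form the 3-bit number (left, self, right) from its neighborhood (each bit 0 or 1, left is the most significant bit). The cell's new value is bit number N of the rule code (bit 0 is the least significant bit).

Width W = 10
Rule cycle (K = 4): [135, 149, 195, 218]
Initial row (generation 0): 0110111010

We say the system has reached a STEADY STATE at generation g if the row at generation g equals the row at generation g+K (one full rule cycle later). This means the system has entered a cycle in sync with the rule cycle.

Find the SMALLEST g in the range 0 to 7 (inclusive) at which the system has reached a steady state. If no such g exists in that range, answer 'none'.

Gen 0: 0110111010
Gen 1 (rule 135): 1000010010
Gen 2 (rule 149): 1111011011
Gen 3 (rule 195): 0111001001
Gen 4 (rule 218): 1111110110
Gen 5 (rule 135): 0111100000
Gen 6 (rule 149): 0011011111
Gen 7 (rule 195): 1101001111
Gen 8 (rule 218): 1100111111
Gen 9 (rule 135): 0001011110
Gen 10 (rule 149): 1101001101
Gen 11 (rule 195): 0100010100

Answer: none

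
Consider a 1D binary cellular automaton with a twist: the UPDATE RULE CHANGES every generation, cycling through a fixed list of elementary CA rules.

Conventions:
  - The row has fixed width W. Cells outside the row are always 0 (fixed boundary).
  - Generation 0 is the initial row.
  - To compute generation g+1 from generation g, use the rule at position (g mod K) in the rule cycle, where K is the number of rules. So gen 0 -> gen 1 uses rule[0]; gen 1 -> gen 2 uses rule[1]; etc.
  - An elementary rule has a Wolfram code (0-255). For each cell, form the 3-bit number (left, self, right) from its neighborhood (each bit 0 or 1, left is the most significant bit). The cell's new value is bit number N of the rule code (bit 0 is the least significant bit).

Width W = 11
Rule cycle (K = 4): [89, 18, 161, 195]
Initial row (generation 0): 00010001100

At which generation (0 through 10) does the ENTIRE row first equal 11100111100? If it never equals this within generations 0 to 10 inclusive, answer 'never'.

Answer: never

Derivation:
Gen 0: 00010001100
Gen 1 (rule 89): 11001101111
Gen 2 (rule 18): 00110000000
Gen 3 (rule 161): 10000111111
Gen 4 (rule 195): 00111011111
Gen 5 (rule 89): 10101010001
Gen 6 (rule 18): 00000001010
Gen 7 (rule 161): 11111100100
Gen 8 (rule 195): 01111101001
Gen 9 (rule 89): 01000100100
Gen 10 (rule 18): 10101011010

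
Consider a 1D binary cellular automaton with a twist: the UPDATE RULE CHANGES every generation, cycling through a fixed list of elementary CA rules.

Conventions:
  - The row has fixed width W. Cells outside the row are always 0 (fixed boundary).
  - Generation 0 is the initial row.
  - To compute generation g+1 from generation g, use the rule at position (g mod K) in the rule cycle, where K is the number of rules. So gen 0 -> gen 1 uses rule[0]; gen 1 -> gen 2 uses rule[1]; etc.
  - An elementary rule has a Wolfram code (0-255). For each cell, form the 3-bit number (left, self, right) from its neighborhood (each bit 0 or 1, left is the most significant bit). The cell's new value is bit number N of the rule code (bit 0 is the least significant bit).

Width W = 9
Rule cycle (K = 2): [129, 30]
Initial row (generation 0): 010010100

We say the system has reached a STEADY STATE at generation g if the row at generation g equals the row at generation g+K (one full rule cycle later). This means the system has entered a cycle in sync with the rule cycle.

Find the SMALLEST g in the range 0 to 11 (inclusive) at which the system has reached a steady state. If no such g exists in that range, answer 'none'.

Gen 0: 010010100
Gen 1 (rule 129): 000000001
Gen 2 (rule 30): 000000011
Gen 3 (rule 129): 111111000
Gen 4 (rule 30): 100000100
Gen 5 (rule 129): 001110001
Gen 6 (rule 30): 011001011
Gen 7 (rule 129): 000000000
Gen 8 (rule 30): 000000000
Gen 9 (rule 129): 111111111
Gen 10 (rule 30): 100000000
Gen 11 (rule 129): 001111111
Gen 12 (rule 30): 011000000
Gen 13 (rule 129): 000011111

Answer: none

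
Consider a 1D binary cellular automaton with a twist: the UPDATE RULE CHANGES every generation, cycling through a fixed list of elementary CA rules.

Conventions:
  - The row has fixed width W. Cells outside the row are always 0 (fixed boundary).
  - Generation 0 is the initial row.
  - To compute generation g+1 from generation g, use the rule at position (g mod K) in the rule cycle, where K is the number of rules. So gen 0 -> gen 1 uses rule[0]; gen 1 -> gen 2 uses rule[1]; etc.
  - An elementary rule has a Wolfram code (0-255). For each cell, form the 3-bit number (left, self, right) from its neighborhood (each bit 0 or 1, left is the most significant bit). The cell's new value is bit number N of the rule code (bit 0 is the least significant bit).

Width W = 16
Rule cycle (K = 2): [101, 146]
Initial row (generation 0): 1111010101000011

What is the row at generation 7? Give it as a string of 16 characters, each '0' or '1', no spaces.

Gen 0: 1111010101000011
Gen 1 (rule 101): 0001111111011001
Gen 2 (rule 146): 0010111110000110
Gen 3 (rule 101): 1011000010110010
Gen 4 (rule 146): 0000100100001101
Gen 5 (rule 101): 1110100101100111
Gen 6 (rule 146): 0100011000011010
Gen 7 (rule 101): 0101001011001110

Answer: 0101001011001110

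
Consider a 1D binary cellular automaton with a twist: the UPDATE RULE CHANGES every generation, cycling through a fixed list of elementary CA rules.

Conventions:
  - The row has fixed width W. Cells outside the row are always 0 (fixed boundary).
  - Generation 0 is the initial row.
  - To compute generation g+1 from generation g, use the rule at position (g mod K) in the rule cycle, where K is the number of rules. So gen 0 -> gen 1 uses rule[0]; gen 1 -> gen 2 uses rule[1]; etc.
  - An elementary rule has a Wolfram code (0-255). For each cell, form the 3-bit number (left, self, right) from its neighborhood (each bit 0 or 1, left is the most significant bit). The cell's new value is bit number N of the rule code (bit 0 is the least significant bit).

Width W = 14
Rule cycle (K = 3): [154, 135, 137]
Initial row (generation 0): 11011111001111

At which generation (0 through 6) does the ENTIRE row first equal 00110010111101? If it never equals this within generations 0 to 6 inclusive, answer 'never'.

Gen 0: 11011111001111
Gen 1 (rule 154): 10011110111110
Gen 2 (rule 135): 10101100011100
Gen 3 (rule 137): 00001001011001
Gen 4 (rule 154): 00010110010110
Gen 5 (rule 135): 11110000110000
Gen 6 (rule 137): 11100110100111

Answer: never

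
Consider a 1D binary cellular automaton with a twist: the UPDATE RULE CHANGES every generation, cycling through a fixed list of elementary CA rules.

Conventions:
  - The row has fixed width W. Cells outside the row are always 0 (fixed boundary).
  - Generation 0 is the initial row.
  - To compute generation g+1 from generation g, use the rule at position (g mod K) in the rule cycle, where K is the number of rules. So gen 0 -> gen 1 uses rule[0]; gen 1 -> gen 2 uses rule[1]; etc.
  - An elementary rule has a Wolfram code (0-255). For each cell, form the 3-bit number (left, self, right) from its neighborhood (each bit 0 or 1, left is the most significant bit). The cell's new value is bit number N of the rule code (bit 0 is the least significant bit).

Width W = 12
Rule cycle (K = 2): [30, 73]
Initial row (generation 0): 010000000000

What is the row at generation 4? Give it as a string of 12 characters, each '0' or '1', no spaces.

Answer: 000000111111

Derivation:
Gen 0: 010000000000
Gen 1 (rule 30): 111000000000
Gen 2 (rule 73): 101011111111
Gen 3 (rule 30): 101010000000
Gen 4 (rule 73): 000000111111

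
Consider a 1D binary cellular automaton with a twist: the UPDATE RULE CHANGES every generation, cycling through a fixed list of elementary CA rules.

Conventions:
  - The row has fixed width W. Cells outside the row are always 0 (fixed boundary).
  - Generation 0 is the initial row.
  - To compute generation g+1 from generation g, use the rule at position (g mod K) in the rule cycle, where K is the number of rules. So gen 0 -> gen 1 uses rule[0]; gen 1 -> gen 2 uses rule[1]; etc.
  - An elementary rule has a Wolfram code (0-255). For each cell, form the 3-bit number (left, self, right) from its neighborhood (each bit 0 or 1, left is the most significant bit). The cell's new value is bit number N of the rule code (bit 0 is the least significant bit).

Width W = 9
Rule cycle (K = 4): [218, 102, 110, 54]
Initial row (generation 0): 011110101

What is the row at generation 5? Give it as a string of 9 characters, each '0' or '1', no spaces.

Answer: 010110100

Derivation:
Gen 0: 011110101
Gen 1 (rule 218): 111110000
Gen 2 (rule 102): 000010000
Gen 3 (rule 110): 000110000
Gen 4 (rule 54): 001001000
Gen 5 (rule 218): 010110100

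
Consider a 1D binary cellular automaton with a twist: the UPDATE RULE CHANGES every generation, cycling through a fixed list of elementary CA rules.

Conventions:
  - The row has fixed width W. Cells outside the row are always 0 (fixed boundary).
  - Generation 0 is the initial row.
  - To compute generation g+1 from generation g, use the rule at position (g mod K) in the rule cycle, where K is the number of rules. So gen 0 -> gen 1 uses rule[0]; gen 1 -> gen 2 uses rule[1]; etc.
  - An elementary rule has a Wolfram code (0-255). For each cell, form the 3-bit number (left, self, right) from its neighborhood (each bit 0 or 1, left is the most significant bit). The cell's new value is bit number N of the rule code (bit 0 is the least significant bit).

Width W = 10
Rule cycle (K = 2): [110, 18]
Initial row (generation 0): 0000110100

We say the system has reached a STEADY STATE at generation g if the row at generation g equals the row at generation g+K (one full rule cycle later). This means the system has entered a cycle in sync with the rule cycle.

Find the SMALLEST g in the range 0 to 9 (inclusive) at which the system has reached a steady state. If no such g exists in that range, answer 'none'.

Gen 0: 0000110100
Gen 1 (rule 110): 0001111100
Gen 2 (rule 18): 0010000010
Gen 3 (rule 110): 0110000110
Gen 4 (rule 18): 1001001001
Gen 5 (rule 110): 1011011011
Gen 6 (rule 18): 0000000000
Gen 7 (rule 110): 0000000000
Gen 8 (rule 18): 0000000000
Gen 9 (rule 110): 0000000000
Gen 10 (rule 18): 0000000000
Gen 11 (rule 110): 0000000000

Answer: 6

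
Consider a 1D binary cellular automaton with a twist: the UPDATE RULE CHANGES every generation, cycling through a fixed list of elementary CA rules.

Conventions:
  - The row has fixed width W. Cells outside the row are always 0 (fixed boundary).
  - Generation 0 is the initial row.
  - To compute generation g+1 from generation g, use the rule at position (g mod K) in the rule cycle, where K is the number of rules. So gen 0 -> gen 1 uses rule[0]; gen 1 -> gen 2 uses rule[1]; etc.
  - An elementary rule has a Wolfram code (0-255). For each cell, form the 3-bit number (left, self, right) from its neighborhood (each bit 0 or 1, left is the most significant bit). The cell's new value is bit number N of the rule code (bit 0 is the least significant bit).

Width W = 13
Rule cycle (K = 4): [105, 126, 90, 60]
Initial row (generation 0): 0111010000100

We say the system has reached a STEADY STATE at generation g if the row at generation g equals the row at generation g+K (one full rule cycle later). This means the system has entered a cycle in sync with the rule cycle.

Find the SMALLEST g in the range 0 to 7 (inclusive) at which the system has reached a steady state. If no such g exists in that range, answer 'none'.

Gen 0: 0111010000100
Gen 1 (rule 105): 0101100110001
Gen 2 (rule 126): 1111111111011
Gen 3 (rule 90): 1000000001011
Gen 4 (rule 60): 1100000001110
Gen 5 (rule 105): 1101111101010
Gen 6 (rule 126): 1111000111111
Gen 7 (rule 90): 1001101100001
Gen 8 (rule 60): 1101011010001
Gen 9 (rule 105): 1110111100100
Gen 10 (rule 126): 1011100111110
Gen 11 (rule 90): 0010111100011

Answer: none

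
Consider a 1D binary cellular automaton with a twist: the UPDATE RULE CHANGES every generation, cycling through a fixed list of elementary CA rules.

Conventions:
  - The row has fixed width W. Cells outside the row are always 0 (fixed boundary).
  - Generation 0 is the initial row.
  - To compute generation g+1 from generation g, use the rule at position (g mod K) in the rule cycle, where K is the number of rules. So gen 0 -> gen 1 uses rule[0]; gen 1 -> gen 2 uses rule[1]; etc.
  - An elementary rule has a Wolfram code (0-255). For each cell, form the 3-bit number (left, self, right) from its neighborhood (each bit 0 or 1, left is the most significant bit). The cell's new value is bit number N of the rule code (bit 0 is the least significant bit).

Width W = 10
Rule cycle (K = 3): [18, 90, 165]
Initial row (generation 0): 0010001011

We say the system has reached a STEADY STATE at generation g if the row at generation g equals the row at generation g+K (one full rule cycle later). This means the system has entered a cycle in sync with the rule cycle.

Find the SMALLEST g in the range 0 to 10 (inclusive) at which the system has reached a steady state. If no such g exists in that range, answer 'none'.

Answer: 4

Derivation:
Gen 0: 0010001011
Gen 1 (rule 18): 0101010000
Gen 2 (rule 90): 1000001000
Gen 3 (rule 165): 1011101011
Gen 4 (rule 18): 0000000000
Gen 5 (rule 90): 0000000000
Gen 6 (rule 165): 1111111111
Gen 7 (rule 18): 0000000000
Gen 8 (rule 90): 0000000000
Gen 9 (rule 165): 1111111111
Gen 10 (rule 18): 0000000000
Gen 11 (rule 90): 0000000000
Gen 12 (rule 165): 1111111111
Gen 13 (rule 18): 0000000000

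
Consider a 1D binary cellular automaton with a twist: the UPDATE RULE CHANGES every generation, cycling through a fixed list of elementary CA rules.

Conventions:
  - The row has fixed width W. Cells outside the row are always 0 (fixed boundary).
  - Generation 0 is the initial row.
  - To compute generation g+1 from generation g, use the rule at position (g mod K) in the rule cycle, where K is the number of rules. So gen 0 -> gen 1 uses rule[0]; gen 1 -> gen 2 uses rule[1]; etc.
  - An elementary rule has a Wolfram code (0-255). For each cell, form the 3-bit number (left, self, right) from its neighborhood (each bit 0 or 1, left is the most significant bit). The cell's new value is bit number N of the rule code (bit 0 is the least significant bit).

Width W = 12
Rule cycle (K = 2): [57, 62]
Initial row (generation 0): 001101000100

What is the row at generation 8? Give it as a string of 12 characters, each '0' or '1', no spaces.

Answer: 111111101111

Derivation:
Gen 0: 001101000100
Gen 1 (rule 57): 101010110011
Gen 2 (rule 62): 111111101110
Gen 3 (rule 57): 100000011001
Gen 4 (rule 62): 110000110111
Gen 5 (rule 57): 101110101100
Gen 6 (rule 62): 111001111010
Gen 7 (rule 57): 100101000101
Gen 8 (rule 62): 111111101111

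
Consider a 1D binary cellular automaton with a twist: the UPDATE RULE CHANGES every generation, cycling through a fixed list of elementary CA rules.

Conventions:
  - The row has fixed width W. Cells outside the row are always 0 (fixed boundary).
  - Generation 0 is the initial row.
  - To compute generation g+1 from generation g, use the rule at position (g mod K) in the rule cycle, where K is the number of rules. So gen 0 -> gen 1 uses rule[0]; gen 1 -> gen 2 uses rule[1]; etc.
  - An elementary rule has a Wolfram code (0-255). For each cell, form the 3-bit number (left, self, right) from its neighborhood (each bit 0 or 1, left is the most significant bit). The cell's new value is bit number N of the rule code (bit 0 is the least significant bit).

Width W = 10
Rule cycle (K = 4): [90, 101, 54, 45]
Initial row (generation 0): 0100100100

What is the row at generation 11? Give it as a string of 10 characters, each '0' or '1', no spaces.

Answer: 0011101000

Derivation:
Gen 0: 0100100100
Gen 1 (rule 90): 1011011010
Gen 2 (rule 101): 1101101110
Gen 3 (rule 54): 0010010001
Gen 4 (rule 45): 1010010101
Gen 5 (rule 90): 0001100000
Gen 6 (rule 101): 1100101111
Gen 7 (rule 54): 0011110000
Gen 8 (rule 45): 1010000111
Gen 9 (rule 90): 0001001101
Gen 10 (rule 101): 1101000111
Gen 11 (rule 54): 0011101000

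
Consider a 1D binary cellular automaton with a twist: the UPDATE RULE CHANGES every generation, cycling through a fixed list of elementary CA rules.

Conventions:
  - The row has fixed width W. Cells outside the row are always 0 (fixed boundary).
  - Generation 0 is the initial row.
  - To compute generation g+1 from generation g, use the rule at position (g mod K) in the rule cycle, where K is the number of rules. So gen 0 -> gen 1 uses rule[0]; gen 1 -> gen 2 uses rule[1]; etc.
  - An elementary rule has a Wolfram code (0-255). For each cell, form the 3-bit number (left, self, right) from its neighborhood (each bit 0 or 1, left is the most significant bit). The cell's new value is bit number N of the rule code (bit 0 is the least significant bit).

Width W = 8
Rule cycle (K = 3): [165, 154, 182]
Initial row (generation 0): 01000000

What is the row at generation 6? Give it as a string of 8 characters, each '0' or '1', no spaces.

Answer: 11010101

Derivation:
Gen 0: 01000000
Gen 1 (rule 165): 01011111
Gen 2 (rule 154): 10011110
Gen 3 (rule 182): 11101101
Gen 4 (rule 165): 01010011
Gen 5 (rule 154): 10001110
Gen 6 (rule 182): 11010101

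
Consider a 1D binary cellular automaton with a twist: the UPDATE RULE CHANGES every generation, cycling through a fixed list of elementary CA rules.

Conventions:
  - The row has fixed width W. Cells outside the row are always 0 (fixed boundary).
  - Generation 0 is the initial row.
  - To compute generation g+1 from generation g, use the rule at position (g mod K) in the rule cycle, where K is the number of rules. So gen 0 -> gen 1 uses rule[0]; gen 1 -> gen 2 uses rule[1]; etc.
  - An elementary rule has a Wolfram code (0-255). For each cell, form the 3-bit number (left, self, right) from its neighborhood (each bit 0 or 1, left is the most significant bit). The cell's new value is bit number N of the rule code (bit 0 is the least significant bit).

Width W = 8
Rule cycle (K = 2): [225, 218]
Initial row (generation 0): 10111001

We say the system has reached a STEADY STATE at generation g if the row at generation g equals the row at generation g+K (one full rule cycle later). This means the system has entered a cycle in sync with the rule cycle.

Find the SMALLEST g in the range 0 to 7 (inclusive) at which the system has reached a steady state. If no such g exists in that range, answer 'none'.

Answer: 6

Derivation:
Gen 0: 10111001
Gen 1 (rule 225): 01011000
Gen 2 (rule 218): 10011100
Gen 3 (rule 225): 00001101
Gen 4 (rule 218): 00011100
Gen 5 (rule 225): 11001101
Gen 6 (rule 218): 11111100
Gen 7 (rule 225): 01111101
Gen 8 (rule 218): 11111100
Gen 9 (rule 225): 01111101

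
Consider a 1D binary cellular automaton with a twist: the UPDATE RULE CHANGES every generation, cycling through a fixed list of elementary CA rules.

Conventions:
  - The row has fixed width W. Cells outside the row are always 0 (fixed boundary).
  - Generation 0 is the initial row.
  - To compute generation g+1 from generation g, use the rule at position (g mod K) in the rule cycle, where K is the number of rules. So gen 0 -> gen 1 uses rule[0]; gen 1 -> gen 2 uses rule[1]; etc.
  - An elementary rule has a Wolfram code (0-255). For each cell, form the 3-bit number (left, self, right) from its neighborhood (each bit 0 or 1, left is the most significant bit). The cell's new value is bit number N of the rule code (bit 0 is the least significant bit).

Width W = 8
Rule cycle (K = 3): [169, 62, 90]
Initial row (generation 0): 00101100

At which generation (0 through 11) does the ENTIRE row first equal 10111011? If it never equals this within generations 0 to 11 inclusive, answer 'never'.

Answer: never

Derivation:
Gen 0: 00101100
Gen 1 (rule 169): 10011001
Gen 2 (rule 62): 11110111
Gen 3 (rule 90): 10010101
Gen 4 (rule 169): 00001010
Gen 5 (rule 62): 00011111
Gen 6 (rule 90): 00110001
Gen 7 (rule 169): 10100100
Gen 8 (rule 62): 11111110
Gen 9 (rule 90): 10000011
Gen 10 (rule 169): 00111010
Gen 11 (rule 62): 01100111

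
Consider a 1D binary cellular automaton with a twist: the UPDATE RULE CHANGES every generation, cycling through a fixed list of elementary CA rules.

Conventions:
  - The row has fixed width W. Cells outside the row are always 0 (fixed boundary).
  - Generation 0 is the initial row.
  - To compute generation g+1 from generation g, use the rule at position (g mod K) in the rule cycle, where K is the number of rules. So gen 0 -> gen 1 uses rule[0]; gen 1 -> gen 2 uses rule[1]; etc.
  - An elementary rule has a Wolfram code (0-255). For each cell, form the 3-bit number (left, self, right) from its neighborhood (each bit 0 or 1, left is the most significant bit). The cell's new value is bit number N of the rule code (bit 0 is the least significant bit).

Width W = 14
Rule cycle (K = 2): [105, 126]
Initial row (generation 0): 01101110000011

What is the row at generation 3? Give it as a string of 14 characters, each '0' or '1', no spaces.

Answer: 11001000111001

Derivation:
Gen 0: 01101110000011
Gen 1 (rule 105): 01111010111011
Gen 2 (rule 126): 11001111101111
Gen 3 (rule 105): 11001000111001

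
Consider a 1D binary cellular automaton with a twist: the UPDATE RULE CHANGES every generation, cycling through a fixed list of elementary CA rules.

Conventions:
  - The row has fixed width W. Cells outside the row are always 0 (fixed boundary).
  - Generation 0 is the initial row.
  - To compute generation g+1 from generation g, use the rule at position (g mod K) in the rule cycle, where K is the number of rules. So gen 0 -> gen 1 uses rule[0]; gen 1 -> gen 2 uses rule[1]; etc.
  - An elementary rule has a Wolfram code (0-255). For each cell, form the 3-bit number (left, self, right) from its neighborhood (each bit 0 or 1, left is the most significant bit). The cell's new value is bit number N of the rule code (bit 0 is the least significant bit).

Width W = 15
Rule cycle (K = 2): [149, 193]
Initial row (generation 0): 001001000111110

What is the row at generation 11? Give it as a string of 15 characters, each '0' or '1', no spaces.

Gen 0: 001001000111110
Gen 1 (rule 149): 101101110011101
Gen 2 (rule 193): 000100110001100
Gen 3 (rule 149): 110110001100011
Gen 4 (rule 193): 010010100101001
Gen 5 (rule 149): 011010110101101
Gen 6 (rule 193): 001000010000100
Gen 7 (rule 149): 101111011110111
Gen 8 (rule 193): 000111001110011
Gen 9 (rule 149): 110010100101000
Gen 10 (rule 193): 010000000000011
Gen 11 (rule 149): 011111111111000

Answer: 011111111111000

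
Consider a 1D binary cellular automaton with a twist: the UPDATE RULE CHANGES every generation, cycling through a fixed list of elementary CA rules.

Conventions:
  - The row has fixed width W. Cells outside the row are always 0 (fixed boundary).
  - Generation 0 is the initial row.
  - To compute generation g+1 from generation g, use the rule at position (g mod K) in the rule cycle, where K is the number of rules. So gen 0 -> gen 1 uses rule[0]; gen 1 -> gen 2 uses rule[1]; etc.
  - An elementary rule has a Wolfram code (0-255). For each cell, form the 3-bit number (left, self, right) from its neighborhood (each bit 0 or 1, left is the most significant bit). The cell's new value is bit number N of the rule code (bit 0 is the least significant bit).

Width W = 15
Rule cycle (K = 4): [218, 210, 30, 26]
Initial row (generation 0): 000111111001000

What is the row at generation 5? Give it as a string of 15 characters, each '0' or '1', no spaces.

Answer: 010101000111100

Derivation:
Gen 0: 000111111001000
Gen 1 (rule 218): 001111111110100
Gen 2 (rule 210): 010111111110010
Gen 3 (rule 30): 110100000001111
Gen 4 (rule 26): 100010000011000
Gen 5 (rule 218): 010101000111100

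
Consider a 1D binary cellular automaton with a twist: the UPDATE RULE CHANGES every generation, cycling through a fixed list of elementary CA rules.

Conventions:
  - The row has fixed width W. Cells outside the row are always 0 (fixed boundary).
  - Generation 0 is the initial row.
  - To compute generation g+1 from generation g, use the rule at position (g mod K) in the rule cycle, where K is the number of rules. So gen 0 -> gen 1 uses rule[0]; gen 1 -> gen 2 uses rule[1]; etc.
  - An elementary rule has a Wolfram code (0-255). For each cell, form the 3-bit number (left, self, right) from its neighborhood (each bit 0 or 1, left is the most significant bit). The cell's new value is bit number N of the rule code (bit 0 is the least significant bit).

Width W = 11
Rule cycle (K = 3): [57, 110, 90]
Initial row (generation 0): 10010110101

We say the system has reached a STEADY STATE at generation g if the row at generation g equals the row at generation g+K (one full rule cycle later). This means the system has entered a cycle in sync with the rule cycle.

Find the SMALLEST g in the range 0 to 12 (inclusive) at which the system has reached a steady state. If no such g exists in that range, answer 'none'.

Gen 0: 10010110101
Gen 1 (rule 57): 01001101010
Gen 2 (rule 110): 11011111110
Gen 3 (rule 90): 11010000011
Gen 4 (rule 57): 10101111010
Gen 5 (rule 110): 11111001110
Gen 6 (rule 90): 10001111011
Gen 7 (rule 57): 01101000110
Gen 8 (rule 110): 11111001110
Gen 9 (rule 90): 10001111011
Gen 10 (rule 57): 01101000110
Gen 11 (rule 110): 11111001110
Gen 12 (rule 90): 10001111011
Gen 13 (rule 57): 01101000110
Gen 14 (rule 110): 11111001110
Gen 15 (rule 90): 10001111011

Answer: 5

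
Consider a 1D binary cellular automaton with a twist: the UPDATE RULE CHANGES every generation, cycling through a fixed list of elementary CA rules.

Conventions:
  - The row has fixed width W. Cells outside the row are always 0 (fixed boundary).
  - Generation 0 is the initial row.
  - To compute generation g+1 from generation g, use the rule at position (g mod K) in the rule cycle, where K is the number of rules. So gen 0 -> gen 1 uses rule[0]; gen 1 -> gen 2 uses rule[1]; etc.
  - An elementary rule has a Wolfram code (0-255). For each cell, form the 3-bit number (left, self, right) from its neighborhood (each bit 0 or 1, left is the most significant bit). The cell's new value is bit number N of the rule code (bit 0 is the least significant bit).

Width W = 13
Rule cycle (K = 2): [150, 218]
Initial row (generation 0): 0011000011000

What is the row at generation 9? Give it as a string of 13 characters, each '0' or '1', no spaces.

Gen 0: 0011000011000
Gen 1 (rule 150): 0100100100100
Gen 2 (rule 218): 1011011011010
Gen 3 (rule 150): 1000000000011
Gen 4 (rule 218): 0100000000111
Gen 5 (rule 150): 1110000001010
Gen 6 (rule 218): 1111000010001
Gen 7 (rule 150): 0110100111011
Gen 8 (rule 218): 1110011111011
Gen 9 (rule 150): 0101101110000

Answer: 0101101110000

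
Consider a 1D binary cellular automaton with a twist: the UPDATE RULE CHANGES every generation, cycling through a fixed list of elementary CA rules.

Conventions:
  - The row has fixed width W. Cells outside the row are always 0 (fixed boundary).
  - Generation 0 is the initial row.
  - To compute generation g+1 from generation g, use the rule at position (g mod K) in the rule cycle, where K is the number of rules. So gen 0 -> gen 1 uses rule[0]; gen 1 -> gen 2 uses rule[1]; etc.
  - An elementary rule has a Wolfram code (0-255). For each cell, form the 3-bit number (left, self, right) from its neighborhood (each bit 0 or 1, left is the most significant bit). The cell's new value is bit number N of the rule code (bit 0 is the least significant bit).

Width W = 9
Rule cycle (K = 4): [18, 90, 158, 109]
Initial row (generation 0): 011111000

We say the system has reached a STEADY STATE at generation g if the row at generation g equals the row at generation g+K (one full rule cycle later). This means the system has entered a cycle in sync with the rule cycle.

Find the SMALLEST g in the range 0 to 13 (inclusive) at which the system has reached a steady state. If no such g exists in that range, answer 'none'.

Gen 0: 011111000
Gen 1 (rule 18): 100000100
Gen 2 (rule 90): 010001010
Gen 3 (rule 158): 111011011
Gen 4 (rule 109): 101111111
Gen 5 (rule 18): 000000000
Gen 6 (rule 90): 000000000
Gen 7 (rule 158): 000000000
Gen 8 (rule 109): 111111111
Gen 9 (rule 18): 000000000
Gen 10 (rule 90): 000000000
Gen 11 (rule 158): 000000000
Gen 12 (rule 109): 111111111
Gen 13 (rule 18): 000000000
Gen 14 (rule 90): 000000000
Gen 15 (rule 158): 000000000
Gen 16 (rule 109): 111111111
Gen 17 (rule 18): 000000000

Answer: 5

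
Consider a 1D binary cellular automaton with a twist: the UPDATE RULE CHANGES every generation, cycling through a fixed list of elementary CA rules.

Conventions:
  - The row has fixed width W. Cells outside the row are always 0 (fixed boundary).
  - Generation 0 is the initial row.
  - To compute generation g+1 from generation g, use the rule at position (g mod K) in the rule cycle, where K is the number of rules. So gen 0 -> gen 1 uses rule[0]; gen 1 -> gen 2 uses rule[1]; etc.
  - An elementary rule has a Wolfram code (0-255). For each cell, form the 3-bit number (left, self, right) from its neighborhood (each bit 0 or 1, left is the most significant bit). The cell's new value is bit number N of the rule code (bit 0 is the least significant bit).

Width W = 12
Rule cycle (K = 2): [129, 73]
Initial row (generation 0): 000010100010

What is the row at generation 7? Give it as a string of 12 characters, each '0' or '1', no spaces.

Gen 0: 000010100010
Gen 1 (rule 129): 111000001000
Gen 2 (rule 73): 101011100011
Gen 3 (rule 129): 000001001000
Gen 4 (rule 73): 111100000011
Gen 5 (rule 129): 011001111000
Gen 6 (rule 73): 011001001011
Gen 7 (rule 129): 000000000000

Answer: 000000000000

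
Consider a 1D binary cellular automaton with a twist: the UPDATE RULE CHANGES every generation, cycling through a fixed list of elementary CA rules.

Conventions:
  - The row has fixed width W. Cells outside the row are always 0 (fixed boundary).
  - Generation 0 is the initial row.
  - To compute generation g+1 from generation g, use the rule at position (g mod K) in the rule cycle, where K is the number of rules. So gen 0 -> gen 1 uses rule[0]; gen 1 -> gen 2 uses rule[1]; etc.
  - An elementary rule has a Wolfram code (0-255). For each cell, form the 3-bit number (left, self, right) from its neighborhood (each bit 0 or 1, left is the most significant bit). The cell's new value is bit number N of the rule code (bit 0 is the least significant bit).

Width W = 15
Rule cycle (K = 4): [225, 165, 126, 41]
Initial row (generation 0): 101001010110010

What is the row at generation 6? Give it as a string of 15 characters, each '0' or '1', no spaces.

Answer: 100111000101111

Derivation:
Gen 0: 101001010110010
Gen 1 (rule 225): 010000101010000
Gen 2 (rule 165): 010110111110111
Gen 3 (rule 126): 111111100011101
Gen 4 (rule 41): 100000001010010
Gen 5 (rule 225): 001111100100000
Gen 6 (rule 165): 100111000101111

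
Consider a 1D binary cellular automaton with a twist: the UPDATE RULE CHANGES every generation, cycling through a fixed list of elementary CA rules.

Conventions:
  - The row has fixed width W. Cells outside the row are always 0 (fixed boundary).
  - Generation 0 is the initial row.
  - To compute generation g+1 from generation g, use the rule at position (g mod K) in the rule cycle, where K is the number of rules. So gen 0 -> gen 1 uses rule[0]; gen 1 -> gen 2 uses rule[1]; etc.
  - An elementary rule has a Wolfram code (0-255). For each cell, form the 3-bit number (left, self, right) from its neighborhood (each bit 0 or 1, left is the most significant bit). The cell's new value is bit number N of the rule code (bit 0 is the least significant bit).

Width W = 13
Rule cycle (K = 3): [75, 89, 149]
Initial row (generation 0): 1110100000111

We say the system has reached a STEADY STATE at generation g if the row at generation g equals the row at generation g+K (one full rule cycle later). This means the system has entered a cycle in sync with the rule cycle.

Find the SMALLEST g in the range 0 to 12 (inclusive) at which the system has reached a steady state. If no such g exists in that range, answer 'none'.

Gen 0: 1110100000111
Gen 1 (rule 75): 1010001111101
Gen 2 (rule 89): 0001101000100
Gen 3 (rule 149): 1100001110111
Gen 4 (rule 75): 1101111010101
Gen 5 (rule 89): 1101001000000
Gen 6 (rule 149): 0001101111111
Gen 7 (rule 75): 1111101000001
Gen 8 (rule 89): 1000100111100
Gen 9 (rule 149): 1110110011011
Gen 10 (rule 75): 1010110111011
Gen 11 (rule 89): 0000110101011
Gen 12 (rule 149): 1110000101000
Gen 13 (rule 75): 1010111000011
Gen 14 (rule 89): 0000101111011
Gen 15 (rule 149): 1110100110000

Answer: none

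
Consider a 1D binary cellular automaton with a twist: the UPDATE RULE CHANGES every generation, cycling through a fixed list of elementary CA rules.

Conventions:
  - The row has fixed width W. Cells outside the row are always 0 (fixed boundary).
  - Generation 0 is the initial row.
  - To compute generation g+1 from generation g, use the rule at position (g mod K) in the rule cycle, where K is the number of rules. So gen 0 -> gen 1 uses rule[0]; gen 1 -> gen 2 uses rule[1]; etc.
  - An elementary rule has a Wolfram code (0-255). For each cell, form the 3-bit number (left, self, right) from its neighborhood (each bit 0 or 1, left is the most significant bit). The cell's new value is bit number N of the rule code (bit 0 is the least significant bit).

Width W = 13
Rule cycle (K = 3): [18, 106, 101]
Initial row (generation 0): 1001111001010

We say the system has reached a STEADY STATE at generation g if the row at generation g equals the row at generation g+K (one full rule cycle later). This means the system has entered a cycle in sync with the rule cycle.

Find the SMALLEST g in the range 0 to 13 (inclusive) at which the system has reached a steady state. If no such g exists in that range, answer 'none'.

Gen 0: 1001111001010
Gen 1 (rule 18): 0110000110001
Gen 2 (rule 106): 1110001110010
Gen 3 (rule 101): 0010100010010
Gen 4 (rule 18): 0100010101101
Gen 5 (rule 106): 1000101011110
Gen 6 (rule 101): 1010111100010
Gen 7 (rule 18): 0000000010101
Gen 8 (rule 106): 0000000101010
Gen 9 (rule 101): 1111110111110
Gen 10 (rule 18): 0000000000001
Gen 11 (rule 106): 0000000000010
Gen 12 (rule 101): 1111111111010
Gen 13 (rule 18): 0000000000001
Gen 14 (rule 106): 0000000000010
Gen 15 (rule 101): 1111111111010
Gen 16 (rule 18): 0000000000001

Answer: 10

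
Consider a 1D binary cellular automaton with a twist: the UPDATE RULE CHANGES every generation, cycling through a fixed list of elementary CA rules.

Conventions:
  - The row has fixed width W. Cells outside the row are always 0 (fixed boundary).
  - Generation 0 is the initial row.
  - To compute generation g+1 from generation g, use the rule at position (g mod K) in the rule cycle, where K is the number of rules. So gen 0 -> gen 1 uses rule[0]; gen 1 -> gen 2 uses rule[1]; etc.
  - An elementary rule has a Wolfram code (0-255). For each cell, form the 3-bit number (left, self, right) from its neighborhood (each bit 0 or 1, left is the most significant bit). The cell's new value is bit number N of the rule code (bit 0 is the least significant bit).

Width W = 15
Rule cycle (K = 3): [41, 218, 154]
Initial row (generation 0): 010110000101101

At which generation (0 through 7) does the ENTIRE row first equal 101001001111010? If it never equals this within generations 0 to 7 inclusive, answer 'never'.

Gen 0: 010110000101101
Gen 1 (rule 41): 001100110011010
Gen 2 (rule 218): 011111111111001
Gen 3 (rule 154): 111111111110110
Gen 4 (rule 41): 100000000001100
Gen 5 (rule 218): 010000000011110
Gen 6 (rule 154): 101000000111101
Gen 7 (rule 41): 010011110100010

Answer: never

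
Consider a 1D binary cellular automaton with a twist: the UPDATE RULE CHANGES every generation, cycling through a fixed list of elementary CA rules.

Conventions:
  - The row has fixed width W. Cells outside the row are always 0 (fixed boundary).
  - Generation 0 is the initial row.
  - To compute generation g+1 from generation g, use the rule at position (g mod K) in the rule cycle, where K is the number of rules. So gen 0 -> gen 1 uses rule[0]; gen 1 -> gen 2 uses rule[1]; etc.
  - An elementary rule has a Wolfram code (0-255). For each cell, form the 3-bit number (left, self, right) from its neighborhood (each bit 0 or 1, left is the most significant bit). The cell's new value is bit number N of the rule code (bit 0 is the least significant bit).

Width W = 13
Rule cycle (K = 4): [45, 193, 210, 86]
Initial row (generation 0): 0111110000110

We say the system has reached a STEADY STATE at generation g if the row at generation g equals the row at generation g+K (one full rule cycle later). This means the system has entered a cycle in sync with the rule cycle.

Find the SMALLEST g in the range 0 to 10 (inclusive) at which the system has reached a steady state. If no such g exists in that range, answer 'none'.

Answer: none

Derivation:
Gen 0: 0111110000110
Gen 1 (rule 45): 0100000110100
Gen 2 (rule 193): 0001110010001
Gen 3 (rule 210): 0010111101010
Gen 4 (rule 86): 0110000101011
Gen 5 (rule 45): 0100110111110
Gen 6 (rule 193): 0000010011110
Gen 7 (rule 210): 0000101101111
Gen 8 (rule 86): 0001100100001
Gen 9 (rule 45): 1101000101101
Gen 10 (rule 193): 0100010000100
Gen 11 (rule 210): 1010101001010
Gen 12 (rule 86): 1010101111011
Gen 13 (rule 45): 1111111000110
Gen 14 (rule 193): 0111111010010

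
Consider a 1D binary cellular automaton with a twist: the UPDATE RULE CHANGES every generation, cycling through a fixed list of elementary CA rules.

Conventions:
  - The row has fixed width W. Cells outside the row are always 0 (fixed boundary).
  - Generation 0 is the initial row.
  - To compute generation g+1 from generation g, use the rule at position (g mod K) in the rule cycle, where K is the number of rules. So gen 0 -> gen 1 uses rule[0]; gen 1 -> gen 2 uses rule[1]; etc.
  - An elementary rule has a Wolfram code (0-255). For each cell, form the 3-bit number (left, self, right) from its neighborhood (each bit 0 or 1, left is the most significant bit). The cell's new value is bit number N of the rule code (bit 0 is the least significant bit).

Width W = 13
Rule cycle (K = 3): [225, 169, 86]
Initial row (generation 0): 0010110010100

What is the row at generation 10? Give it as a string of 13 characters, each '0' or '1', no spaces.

Answer: 0110100110111

Derivation:
Gen 0: 0010110010100
Gen 1 (rule 225): 1001010001001
Gen 2 (rule 169): 0000100100000
Gen 3 (rule 86): 0001111110000
Gen 4 (rule 225): 1100111110111
Gen 5 (rule 169): 1000111101110
Gen 6 (rule 86): 1101000100011
Gen 7 (rule 225): 0110010001001
Gen 8 (rule 169): 0100000100000
Gen 9 (rule 86): 1110001110000
Gen 10 (rule 225): 0110100110111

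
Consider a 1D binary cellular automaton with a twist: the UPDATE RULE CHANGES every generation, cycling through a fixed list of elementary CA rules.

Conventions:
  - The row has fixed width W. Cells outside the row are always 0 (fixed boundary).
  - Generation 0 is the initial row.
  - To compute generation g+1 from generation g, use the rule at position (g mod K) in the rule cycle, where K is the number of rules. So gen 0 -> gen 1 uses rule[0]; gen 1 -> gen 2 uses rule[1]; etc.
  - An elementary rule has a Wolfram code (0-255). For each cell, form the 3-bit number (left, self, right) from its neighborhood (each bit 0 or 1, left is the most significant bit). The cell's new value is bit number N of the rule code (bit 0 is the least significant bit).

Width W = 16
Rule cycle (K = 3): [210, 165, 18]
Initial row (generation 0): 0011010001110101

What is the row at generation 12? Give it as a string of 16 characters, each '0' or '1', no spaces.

Answer: 0011000101000000

Derivation:
Gen 0: 0011010001110101
Gen 1 (rule 210): 0101001010110000
Gen 2 (rule 165): 0111001111000111
Gen 3 (rule 18): 1000110000101000
Gen 4 (rule 210): 0101011001000100
Gen 5 (rule 165): 0111100001010101
Gen 6 (rule 18): 1000010010000000
Gen 7 (rule 210): 0100101101000000
Gen 8 (rule 165): 0100110011011111
Gen 9 (rule 18): 1011001100000000
Gen 10 (rule 210): 0001110110000000
Gen 11 (rule 165): 1100101000111111
Gen 12 (rule 18): 0011000101000000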